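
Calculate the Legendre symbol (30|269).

1

Pull out 2: since 269 ≡ 5 (mod 8), (2/269) = -1.
Reciprocity: 15 ≡ 3 and 269 ≡ 1 (mod 4), so (15/269) = +(269/15).
Reduce top mod 15: now compute (14/15).
Pull out 2: since 15 ≡ 7 (mod 8), (2/15) = +1.
Reciprocity: 7 ≡ 3 and 15 ≡ 3 (mod 4), so (7/15) = −(15/7).
Reduce top mod 7: now compute (1/7).
Reached (1/7) = 1. Collecting the sign flips along the way, the symbol is +1.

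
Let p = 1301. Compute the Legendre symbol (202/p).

1

Pull out 2: since 1301 ≡ 5 (mod 8), (2/1301) = -1.
Reciprocity: 101 ≡ 1 and 1301 ≡ 1 (mod 4), so (101/1301) = +(1301/101).
Reduce top mod 101: now compute (89/101).
Reciprocity: 89 ≡ 1 and 101 ≡ 1 (mod 4), so (89/101) = +(101/89).
Reduce top mod 89: now compute (12/89).
Pull out 2^2: since 89 ≡ 1 (mod 8), (2/89) = +1, so (2/89)^2 = +1.
Reciprocity: 3 ≡ 3 and 89 ≡ 1 (mod 4), so (3/89) = +(89/3).
Reduce top mod 3: now compute (2/3).
Pull out 2: since 3 ≡ 3 (mod 8), (2/3) = -1.
Reached (1/3) = 1. Collecting the sign flips along the way, the symbol is +1.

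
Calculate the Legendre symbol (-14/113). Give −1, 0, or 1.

1

First reduce: -14 ≡ 99 (mod 113).
Reciprocity: 99 ≡ 3 and 113 ≡ 1 (mod 4), so (99/113) = +(113/99).
Reduce top mod 99: now compute (14/99).
Pull out 2: since 99 ≡ 3 (mod 8), (2/99) = -1.
Reciprocity: 7 ≡ 3 and 99 ≡ 3 (mod 4), so (7/99) = −(99/7).
Reduce top mod 7: now compute (1/7).
Reached (1/7) = 1. Collecting the sign flips along the way, the symbol is +1.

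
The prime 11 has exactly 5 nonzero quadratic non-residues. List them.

2,6,7,8,10

Square k = 1,…,5 (k and 11−k give the same square):
1²=1, 2²=4, 3²=9, 4²≡5, 5²≡3 (mod 11).
The residues are {1, 3, 4, 5, 9}; the non-residues are the remaining 5 nonzero classes.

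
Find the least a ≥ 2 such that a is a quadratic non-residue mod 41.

(2/41) = +1, so 2 is a residue.
(3/41) = −1, so 3 is the smallest positive non-residue mod 41.

3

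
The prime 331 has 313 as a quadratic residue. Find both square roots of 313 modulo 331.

106, 225

Since 331 ≡ 3 (mod 4), a square root of 313 is 313^((331+1)/4) = 313^83 mod 331.
Repeated squaring: 313^2≡324, 313^4≡49, 313^8≡84, 313^16≡105, 313^32≡102, 313^64≡143 (mod 331).
313^83 = 313^(64+16+2+1) ≡ 225 (mod 331).
Check: 225² = 50625 ≡ 313 (mod 331). The two roots are 106 and 225.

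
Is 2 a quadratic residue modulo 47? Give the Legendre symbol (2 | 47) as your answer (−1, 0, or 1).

1

Pull out 2: since 47 ≡ 7 (mod 8), (2/47) = +1.
Reached (1/47) = 1. Collecting the sign flips along the way, the symbol is +1.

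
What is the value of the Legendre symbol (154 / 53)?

-1

First reduce: 154 ≡ 48 (mod 53).
Pull out 2^4: since 53 ≡ 5 (mod 8), (2/53) = -1, so (2/53)^4 = +1.
Reciprocity: 3 ≡ 3 and 53 ≡ 1 (mod 4), so (3/53) = +(53/3).
Reduce top mod 3: now compute (2/3).
Pull out 2: since 3 ≡ 3 (mod 8), (2/3) = -1.
Reached (1/3) = 1. Collecting the sign flips along the way, the symbol is -1.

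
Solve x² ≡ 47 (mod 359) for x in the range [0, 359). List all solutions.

Since 359 ≡ 3 (mod 4), a square root of 47 is 47^((359+1)/4) = 47^90 mod 359.
Repeated squaring: 47^2≡55, 47^4≡153, 47^8≡74, 47^16≡91, 47^32≡24, 47^64≡217 (mod 359).
47^90 = 47^(64+16+8+2) ≡ 242 (mod 359).
Check: 242² = 58564 ≡ 47 (mod 359). The two roots are 117 and 242.

117, 242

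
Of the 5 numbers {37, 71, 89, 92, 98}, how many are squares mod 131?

(37/131) = -1 → non-residue.
(71/131) = -1 → non-residue.
(89/131) = +1 → QR.
(92/131) = -1 → non-residue.
(98/131) = -1 → non-residue.
Total quadratic residues among the 5: 1.

1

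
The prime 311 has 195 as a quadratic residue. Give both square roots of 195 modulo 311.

Since 311 ≡ 3 (mod 4), a square root of 195 is 195^((311+1)/4) = 195^78 mod 311.
Repeated squaring: 195^2≡83, 195^4≡47, 195^8≡32, 195^16≡91, 195^32≡195, 195^64≡83 (mod 311).
195^78 = 195^(64+8+4+2) ≡ 91 (mod 311).
Check: 91² = 8281 ≡ 195 (mod 311). The two roots are 91 and 220.

91, 220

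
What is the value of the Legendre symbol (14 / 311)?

1

Euler's criterion: (14/311) ≡ 14^155 (mod 311).
14^2 ≡ 196 (mod 311)
14^4 ≡ 163 (mod 311)
14^8 ≡ 134 (mod 311)
14^16 ≡ 229 (mod 311)
14^32 ≡ 193 (mod 311)
14^64 ≡ 240 (mod 311)
14^128 ≡ 65 (mod 311)
14^155 = 14^(128+16+8+2+1) ≡ 1 (mod 311).
Result is 1, so (14/311) = 1.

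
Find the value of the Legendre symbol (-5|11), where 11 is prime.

First reduce: -5 ≡ 6 (mod 11).
Pull out 2: since 11 ≡ 3 (mod 8), (2/11) = -1.
Reciprocity: 3 ≡ 3 and 11 ≡ 3 (mod 4), so (3/11) = −(11/3).
Reduce top mod 3: now compute (2/3).
Pull out 2: since 3 ≡ 3 (mod 8), (2/3) = -1.
Reached (1/3) = 1. Collecting the sign flips along the way, the symbol is -1.

-1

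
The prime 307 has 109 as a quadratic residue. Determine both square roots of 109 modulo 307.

Since 307 ≡ 3 (mod 4), a square root of 109 is 109^((307+1)/4) = 109^77 mod 307.
Repeated squaring: 109^2≡215, 109^4≡175, 109^8≡232, 109^16≡99, 109^32≡284, 109^64≡222 (mod 307).
109^77 = 109^(64+8+4+1) ≡ 118 (mod 307).
Check: 118² = 13924 ≡ 109 (mod 307). The two roots are 118 and 189.

118, 189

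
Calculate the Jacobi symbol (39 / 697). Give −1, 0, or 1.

-1

Reciprocity: 39 ≡ 3 and 697 ≡ 1 (mod 4), so (39/697) = +(697/39).
Reduce top mod 39: now compute (34/39).
Pull out 2: since 39 ≡ 7 (mod 8), (2/39) = +1.
Reciprocity: 17 ≡ 1 and 39 ≡ 3 (mod 4), so (17/39) = +(39/17).
Reduce top mod 17: now compute (5/17).
Reciprocity: 5 ≡ 1 and 17 ≡ 1 (mod 4), so (5/17) = +(17/5).
Reduce top mod 5: now compute (2/5).
Pull out 2: since 5 ≡ 5 (mod 8), (2/5) = -1.
Reached (1/5) = 1. Collecting the sign flips along the way, the symbol is -1.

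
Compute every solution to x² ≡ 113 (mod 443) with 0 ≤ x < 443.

220, 223

Since 443 ≡ 3 (mod 4), a square root of 113 is 113^((443+1)/4) = 113^111 mod 443.
Repeated squaring: 113^2≡365, 113^4≡325, 113^8≡191, 113^16≡155, 113^32≡103, 113^64≡420 (mod 443).
113^111 = 113^(64+32+8+4+2+1) ≡ 220 (mod 443).
Check: 220² = 48400 ≡ 113 (mod 443). The two roots are 220 and 223.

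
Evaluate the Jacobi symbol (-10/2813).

First reduce: -10 ≡ 2803 (mod 2813).
Reciprocity: 2803 ≡ 3 and 2813 ≡ 1 (mod 4), so (2803/2813) = +(2813/2803).
Reduce top mod 2803: now compute (10/2803).
Pull out 2: since 2803 ≡ 3 (mod 8), (2/2803) = -1.
Reciprocity: 5 ≡ 1 and 2803 ≡ 3 (mod 4), so (5/2803) = +(2803/5).
Reduce top mod 5: now compute (3/5).
Reciprocity: 3 ≡ 3 and 5 ≡ 1 (mod 4), so (3/5) = +(5/3).
Reduce top mod 3: now compute (2/3).
Pull out 2: since 3 ≡ 3 (mod 8), (2/3) = -1.
Reached (1/3) = 1. Collecting the sign flips along the way, the symbol is +1.

1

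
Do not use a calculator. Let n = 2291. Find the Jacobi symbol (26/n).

Pull out 2: since 2291 ≡ 3 (mod 8), (2/2291) = -1.
Reciprocity: 13 ≡ 1 and 2291 ≡ 3 (mod 4), so (13/2291) = +(2291/13).
Reduce top mod 13: now compute (3/13).
Reciprocity: 3 ≡ 3 and 13 ≡ 1 (mod 4), so (3/13) = +(13/3).
Reduce top mod 3: now compute (1/3).
Reached (1/3) = 1. Collecting the sign flips along the way, the symbol is -1.

-1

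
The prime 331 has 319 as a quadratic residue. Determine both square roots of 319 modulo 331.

Since 331 ≡ 3 (mod 4), a square root of 319 is 319^((331+1)/4) = 319^83 mod 331.
Repeated squaring: 319^2≡144, 319^4≡214, 319^8≡118, 319^16≡22, 319^32≡153, 319^64≡239 (mod 331).
319^83 = 319^(64+16+2+1) ≡ 126 (mod 331).
Check: 126² = 15876 ≡ 319 (mod 331). The two roots are 126 and 205.

126, 205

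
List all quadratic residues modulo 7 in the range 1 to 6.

1, 2, 4

Square k = 1,…,3 (k and 7−k give the same square):
1²=1, 2²=4, 3²≡2 (mod 7).
So the quadratic residues mod 7 are {1, 2, 4}.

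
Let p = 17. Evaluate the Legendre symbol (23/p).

First reduce: 23 ≡ 6 (mod 17).
Pull out 2: since 17 ≡ 1 (mod 8), (2/17) = +1.
Reciprocity: 3 ≡ 3 and 17 ≡ 1 (mod 4), so (3/17) = +(17/3).
Reduce top mod 3: now compute (2/3).
Pull out 2: since 3 ≡ 3 (mod 8), (2/3) = -1.
Reached (1/3) = 1. Collecting the sign flips along the way, the symbol is -1.

-1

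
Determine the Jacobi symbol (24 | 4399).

-1

Pull out 2^3: since 4399 ≡ 7 (mod 8), (2/4399) = +1, so (2/4399)^3 = +1.
Reciprocity: 3 ≡ 3 and 4399 ≡ 3 (mod 4), so (3/4399) = −(4399/3).
Reduce top mod 3: now compute (1/3).
Reached (1/3) = 1. Collecting the sign flips along the way, the symbol is -1.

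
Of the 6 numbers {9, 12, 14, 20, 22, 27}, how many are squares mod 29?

3

(9/29) = +1 → QR.
(12/29) = -1 → non-residue.
(14/29) = -1 → non-residue.
(20/29) = +1 → QR.
(22/29) = +1 → QR.
(27/29) = -1 → non-residue.
Total quadratic residues among the 6: 3.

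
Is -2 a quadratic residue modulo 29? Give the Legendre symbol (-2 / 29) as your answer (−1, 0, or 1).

-1

Euler's criterion: (-2/29) ≡ 27^14 (mod 29).
27^2 ≡ 4 (mod 29)
27^4 ≡ 16 (mod 29)
27^8 ≡ 24 (mod 29)
27^14 = 27^(8+4+2) ≡ 28 (mod 29).
Result is 28 ≡ −1, so (-2/29) = −1.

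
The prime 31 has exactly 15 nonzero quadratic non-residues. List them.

3,6,11,12,13,15,17,21,22,23,24,26,27,29,30

Square k = 1,…,15 (k and 31−k give the same square):
1²=1, 2²=4, 3²=9, 4²=16, 5²=25, 6²≡5, 7²≡18, 8²≡2, 9²≡19, 10²≡7, 11²≡28, 12²≡20, 13²≡14, 14²≡10, 15²≡8 (mod 31).
The residues are {1, 2, 4, 5, 7, 8, 9, 10, 14, 16, 18, 19, 20, 25, 28}; the non-residues are the remaining 15 nonzero classes.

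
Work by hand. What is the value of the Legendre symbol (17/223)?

Reciprocity: 17 ≡ 1 and 223 ≡ 3 (mod 4), so (17/223) = +(223/17).
Reduce top mod 17: now compute (2/17).
Pull out 2: since 17 ≡ 1 (mod 8), (2/17) = +1.
Reached (1/17) = 1. Collecting the sign flips along the way, the symbol is +1.

1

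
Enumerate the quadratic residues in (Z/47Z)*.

Square k = 1,…,23 (k and 47−k give the same square):
1²=1, 2²=4, 3²=9, 4²=16, 5²=25, 6²=36, 7²≡2, 8²≡17, 9²≡34, 10²≡6, 11²≡27, 12²≡3, 13²≡28, 14²≡8, 15²≡37, 16²≡21, 17²≡7, 18²≡42, 19²≡32, 20²≡24, 21²≡18, 22²≡14, 23²≡12 (mod 47).
So the quadratic residues mod 47 are {1, 2, 3, 4, 6, 7, 8, 9, 12, 14, 16, 17, 18, 21, 24, 25, 27, 28, 32, 34, 36, 37, 42}.

1, 2, 3, 4, 6, 7, 8, 9, 12, 14, 16, 17, 18, 21, 24, 25, 27, 28, 32, 34, 36, 37, 42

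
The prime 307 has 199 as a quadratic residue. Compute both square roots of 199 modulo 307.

Since 307 ≡ 3 (mod 4), a square root of 199 is 199^((307+1)/4) = 199^77 mod 307.
Repeated squaring: 199^2≡305, 199^4≡4, 199^8≡16, 199^16≡256, 199^32≡145, 199^64≡149 (mod 307).
199^77 = 199^(64+8+4+1) ≡ 97 (mod 307).
Check: 97² = 9409 ≡ 199 (mod 307). The two roots are 97 and 210.

97, 210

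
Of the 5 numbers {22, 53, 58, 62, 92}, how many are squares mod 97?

(22/97) = +1 → QR.
(53/97) = +1 → QR.
(58/97) = -1 → non-residue.
(62/97) = +1 → QR.
(92/97) = -1 → non-residue.
Total quadratic residues among the 5: 3.

3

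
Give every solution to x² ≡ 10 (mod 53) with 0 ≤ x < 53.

13, 40

53 ≡ 1 (mod 4), so we find a root by search.
Trying successive values, 13² = 169 ≡ 10 (mod 53). The other root is 53 − 13 = 40.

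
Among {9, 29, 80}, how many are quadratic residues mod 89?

2

(9/89) = +1 → QR.
(29/89) = -1 → non-residue.
(80/89) = +1 → QR.
Total quadratic residues among the 3: 2.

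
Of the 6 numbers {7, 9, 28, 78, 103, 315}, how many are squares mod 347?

(7/347) = -1 → non-residue.
(9/347) = +1 → QR.
(28/347) = -1 → non-residue.
(78/347) = -1 → non-residue.
(103/347) = -1 → non-residue.
(315/347) = +1 → QR.
Total quadratic residues among the 6: 2.

2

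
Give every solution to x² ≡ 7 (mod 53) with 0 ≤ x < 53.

53 ≡ 1 (mod 4), so we find a root by search.
Trying successive values, 22² = 484 ≡ 7 (mod 53). The other root is 53 − 22 = 31.

22, 31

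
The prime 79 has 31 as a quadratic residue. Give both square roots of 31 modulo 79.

30, 49

Since 79 ≡ 3 (mod 4), a square root of 31 is 31^((79+1)/4) = 31^20 mod 79.
Repeated squaring: 31^2≡13, 31^4≡11, 31^8≡42, 31^16≡26 (mod 79).
31^20 = 31^(16+4) ≡ 49 (mod 79).
Check: 49² = 2401 ≡ 31 (mod 79). The two roots are 30 and 49.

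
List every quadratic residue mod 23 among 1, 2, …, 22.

Square k = 1,…,11 (k and 23−k give the same square):
1²=1, 2²=4, 3²=9, 4²=16, 5²≡2, 6²≡13, 7²≡3, 8²≡18, 9²≡12, 10²≡8, 11²≡6 (mod 23).
So the quadratic residues mod 23 are {1, 2, 3, 4, 6, 8, 9, 12, 13, 16, 18}.

1 2 3 4 6 8 9 12 13 16 18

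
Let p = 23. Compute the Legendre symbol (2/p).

Euler's criterion: (2/23) ≡ 2^11 (mod 23).
2^2 ≡ 4 (mod 23)
2^4 ≡ 16 (mod 23)
2^8 ≡ 3 (mod 23)
2^11 = 2^(8+2+1) ≡ 1 (mod 23).
Result is 1, so (2/23) = 1.

1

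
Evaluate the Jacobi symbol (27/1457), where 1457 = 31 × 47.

Reciprocity: 27 ≡ 3 and 1457 ≡ 1 (mod 4), so (27/1457) = +(1457/27).
Reduce top mod 27: now compute (26/27).
Pull out 2: since 27 ≡ 3 (mod 8), (2/27) = -1.
Reciprocity: 13 ≡ 1 and 27 ≡ 3 (mod 4), so (13/27) = +(27/13).
Reduce top mod 13: now compute (1/13).
Reached (1/13) = 1. Collecting the sign flips along the way, the symbol is -1.

-1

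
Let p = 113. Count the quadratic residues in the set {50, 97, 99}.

3

(50/113) = +1 → QR.
(97/113) = +1 → QR.
(99/113) = +1 → QR.
Total quadratic residues among the 3: 3.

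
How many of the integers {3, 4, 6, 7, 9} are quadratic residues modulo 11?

3

(3/11) = +1 → QR.
(4/11) = +1 → QR.
(6/11) = -1 → non-residue.
(7/11) = -1 → non-residue.
(9/11) = +1 → QR.
Total quadratic residues among the 5: 3.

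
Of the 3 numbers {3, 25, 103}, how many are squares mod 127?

2

(3/127) = -1 → non-residue.
(25/127) = +1 → QR.
(103/127) = +1 → QR.
Total quadratic residues among the 3: 2.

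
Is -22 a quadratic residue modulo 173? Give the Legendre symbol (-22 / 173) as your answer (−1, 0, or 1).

1

First reduce: -22 ≡ 151 (mod 173).
Reciprocity: 151 ≡ 3 and 173 ≡ 1 (mod 4), so (151/173) = +(173/151).
Reduce top mod 151: now compute (22/151).
Pull out 2: since 151 ≡ 7 (mod 8), (2/151) = +1.
Reciprocity: 11 ≡ 3 and 151 ≡ 3 (mod 4), so (11/151) = −(151/11).
Reduce top mod 11: now compute (8/11).
Pull out 2^3: since 11 ≡ 3 (mod 8), (2/11) = -1, so (2/11)^3 = -1.
Reached (1/11) = 1. Collecting the sign flips along the way, the symbol is +1.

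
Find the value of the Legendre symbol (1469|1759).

1

Reciprocity: 1469 ≡ 1 and 1759 ≡ 3 (mod 4), so (1469/1759) = +(1759/1469).
Reduce top mod 1469: now compute (290/1469).
Pull out 2: since 1469 ≡ 5 (mod 8), (2/1469) = -1.
Reciprocity: 145 ≡ 1 and 1469 ≡ 1 (mod 4), so (145/1469) = +(1469/145).
Reduce top mod 145: now compute (19/145).
Reciprocity: 19 ≡ 3 and 145 ≡ 1 (mod 4), so (19/145) = +(145/19).
Reduce top mod 19: now compute (12/19).
Pull out 2^2: since 19 ≡ 3 (mod 8), (2/19) = -1, so (2/19)^2 = +1.
Reciprocity: 3 ≡ 3 and 19 ≡ 3 (mod 4), so (3/19) = −(19/3).
Reduce top mod 3: now compute (1/3).
Reached (1/3) = 1. Collecting the sign flips along the way, the symbol is +1.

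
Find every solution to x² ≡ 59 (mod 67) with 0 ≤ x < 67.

Since 67 ≡ 3 (mod 4), a square root of 59 is 59^((67+1)/4) = 59^17 mod 67.
Repeated squaring: 59^2≡64, 59^4≡9, 59^8≡14, 59^16≡62 (mod 67).
59^17 = 59^(16+1) ≡ 40 (mod 67).
Check: 40² = 1600 ≡ 59 (mod 67). The two roots are 27 and 40.

27, 40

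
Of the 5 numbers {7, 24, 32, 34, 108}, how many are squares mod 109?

3

(7/109) = +1 → QR.
(24/109) = -1 → non-residue.
(32/109) = -1 → non-residue.
(34/109) = +1 → QR.
(108/109) = +1 → QR.
Total quadratic residues among the 5: 3.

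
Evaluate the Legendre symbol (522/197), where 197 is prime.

-1

First reduce: 522 ≡ 128 (mod 197).
Pull out 2^7: since 197 ≡ 5 (mod 8), (2/197) = -1, so (2/197)^7 = -1.
Reached (1/197) = 1. Collecting the sign flips along the way, the symbol is -1.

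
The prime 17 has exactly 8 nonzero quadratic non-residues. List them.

Square k = 1,…,8 (k and 17−k give the same square):
1²=1, 2²=4, 3²=9, 4²=16, 5²≡8, 6²≡2, 7²≡15, 8²≡13 (mod 17).
The residues are {1, 2, 4, 8, 9, 13, 15, 16}; the non-residues are the remaining 8 nonzero classes.

3 5 6 7 10 11 12 14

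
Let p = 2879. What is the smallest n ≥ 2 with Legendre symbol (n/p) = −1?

(2/2879) = +1, so 2 is a residue.
(3/2879) = +1, so 3 is a residue.
(4/2879) = +1, so 4 is a residue.
(5/2879) = +1, so 5 is a residue.
(6/2879) = +1, so 6 is a residue.
(7/2879) = −1, so 7 is the smallest positive non-residue mod 2879.

7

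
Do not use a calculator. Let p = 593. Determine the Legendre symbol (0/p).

Top reduces to 0: gcd > 1, so the symbol is 0.

0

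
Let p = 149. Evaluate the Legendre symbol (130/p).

1

Euler's criterion: (130/149) ≡ 130^74 (mod 149).
130^2 ≡ 63 (mod 149)
130^4 ≡ 95 (mod 149)
130^8 ≡ 85 (mod 149)
130^16 ≡ 73 (mod 149)
130^32 ≡ 114 (mod 149)
130^64 ≡ 33 (mod 149)
130^74 = 130^(64+8+2) ≡ 1 (mod 149).
Result is 1, so (130/149) = 1.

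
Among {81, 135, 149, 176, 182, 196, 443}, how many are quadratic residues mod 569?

(81/569) = +1 → QR.
(135/569) = -1 → non-residue.
(149/569) = -1 → non-residue.
(176/569) = -1 → non-residue.
(182/569) = +1 → QR.
(196/569) = +1 → QR.
(443/569) = +1 → QR.
Total quadratic residues among the 7: 4.

4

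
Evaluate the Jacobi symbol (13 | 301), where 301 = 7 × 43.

-1

Reciprocity: 13 ≡ 1 and 301 ≡ 1 (mod 4), so (13/301) = +(301/13).
Reduce top mod 13: now compute (2/13).
Pull out 2: since 13 ≡ 5 (mod 8), (2/13) = -1.
Reached (1/13) = 1. Collecting the sign flips along the way, the symbol is -1.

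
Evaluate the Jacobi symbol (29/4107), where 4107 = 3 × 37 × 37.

-1

Reciprocity: 29 ≡ 1 and 4107 ≡ 3 (mod 4), so (29/4107) = +(4107/29).
Reduce top mod 29: now compute (18/29).
Pull out 2: since 29 ≡ 5 (mod 8), (2/29) = -1.
Reciprocity: 9 ≡ 1 and 29 ≡ 1 (mod 4), so (9/29) = +(29/9).
Reduce top mod 9: now compute (2/9).
Pull out 2: since 9 ≡ 1 (mod 8), (2/9) = +1.
Reached (1/9) = 1. Collecting the sign flips along the way, the symbol is -1.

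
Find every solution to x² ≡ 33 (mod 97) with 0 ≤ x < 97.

18, 79

97 ≡ 1 (mod 4), so we find a root by search.
Trying successive values, 18² = 324 ≡ 33 (mod 97). The other root is 97 − 18 = 79.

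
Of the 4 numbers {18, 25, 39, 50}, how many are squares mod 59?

1

(18/59) = -1 → non-residue.
(25/59) = +1 → QR.
(39/59) = -1 → non-residue.
(50/59) = -1 → non-residue.
Total quadratic residues among the 4: 1.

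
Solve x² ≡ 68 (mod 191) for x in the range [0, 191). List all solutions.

Since 191 ≡ 3 (mod 4), a square root of 68 is 68^((191+1)/4) = 68^48 mod 191.
Repeated squaring: 68^2≡40, 68^4≡72, 68^8≡27, 68^16≡156, 68^32≡79 (mod 191).
68^48 = 68^(32+16) ≡ 100 (mod 191).
Check: 100² = 10000 ≡ 68 (mod 191). The two roots are 91 and 100.

91, 100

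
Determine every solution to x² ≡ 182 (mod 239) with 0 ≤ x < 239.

95, 144

Since 239 ≡ 3 (mod 4), a square root of 182 is 182^((239+1)/4) = 182^60 mod 239.
Repeated squaring: 182^2≡142, 182^4≡88, 182^8≡96, 182^16≡134, 182^32≡31 (mod 239).
182^60 = 182^(32+16+8+4) ≡ 144 (mod 239).
Check: 144² = 20736 ≡ 182 (mod 239). The two roots are 95 and 144.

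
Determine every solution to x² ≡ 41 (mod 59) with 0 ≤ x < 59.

Since 59 ≡ 3 (mod 4), a square root of 41 is 41^((59+1)/4) = 41^15 mod 59.
Repeated squaring: 41^2≡29, 41^4≡15, 41^8≡48 (mod 59).
41^15 = 41^(8+4+2+1) ≡ 49 (mod 59).
Check: 49² = 2401 ≡ 41 (mod 59). The two roots are 10 and 49.

10, 49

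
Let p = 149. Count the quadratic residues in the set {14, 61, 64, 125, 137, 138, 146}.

(14/149) = -1 → non-residue.
(61/149) = +1 → QR.
(64/149) = +1 → QR.
(125/149) = +1 → QR.
(137/149) = -1 → non-residue.
(138/149) = -1 → non-residue.
(146/149) = -1 → non-residue.
Total quadratic residues among the 7: 3.

3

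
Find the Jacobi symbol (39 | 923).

0

Reciprocity: 39 ≡ 3 and 923 ≡ 3 (mod 4), so (39/923) = −(923/39).
Reduce top mod 39: now compute (26/39).
Pull out 2: since 39 ≡ 7 (mod 8), (2/39) = +1.
Reciprocity: 13 ≡ 1 and 39 ≡ 3 (mod 4), so (13/39) = +(39/13).
Reduce top mod 13: now compute (0/13).
Top reduces to 0: gcd > 1, so the symbol is 0.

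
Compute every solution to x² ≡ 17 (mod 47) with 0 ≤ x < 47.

8, 39

Since 47 ≡ 3 (mod 4), a square root of 17 is 17^((47+1)/4) = 17^12 mod 47.
Repeated squaring: 17^2≡7, 17^4≡2, 17^8≡4 (mod 47).
17^12 = 17^(8+4) ≡ 8 (mod 47).
Check: 8² = 64 ≡ 17 (mod 47). The two roots are 8 and 39.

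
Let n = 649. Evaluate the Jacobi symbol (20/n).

1

Pull out 2^2: since 649 ≡ 1 (mod 8), (2/649) = +1, so (2/649)^2 = +1.
Reciprocity: 5 ≡ 1 and 649 ≡ 1 (mod 4), so (5/649) = +(649/5).
Reduce top mod 5: now compute (4/5).
Pull out 2^2: since 5 ≡ 5 (mod 8), (2/5) = -1, so (2/5)^2 = +1.
Reached (1/5) = 1. Collecting the sign flips along the way, the symbol is +1.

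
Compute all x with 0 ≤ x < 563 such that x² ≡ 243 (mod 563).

37, 526

Since 563 ≡ 3 (mod 4), a square root of 243 is 243^((563+1)/4) = 243^141 mod 563.
Repeated squaring: 243^2≡497, 243^4≡415, 243^8≡510, 243^16≡557, 243^32≡36, 243^64≡170, 243^128≡187 (mod 563).
243^141 = 243^(128+8+4+1) ≡ 526 (mod 563).
Check: 526² = 276676 ≡ 243 (mod 563). The two roots are 37 and 526.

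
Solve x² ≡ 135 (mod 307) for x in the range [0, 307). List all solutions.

83, 224

Since 307 ≡ 3 (mod 4), a square root of 135 is 135^((307+1)/4) = 135^77 mod 307.
Repeated squaring: 135^2≡112, 135^4≡264, 135^8≡7, 135^16≡49, 135^32≡252, 135^64≡262 (mod 307).
135^77 = 135^(64+8+4+1) ≡ 83 (mod 307).
Check: 83² = 6889 ≡ 135 (mod 307). The two roots are 83 and 224.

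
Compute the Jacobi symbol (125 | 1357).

Reciprocity: 125 ≡ 1 and 1357 ≡ 1 (mod 4), so (125/1357) = +(1357/125).
Reduce top mod 125: now compute (107/125).
Reciprocity: 107 ≡ 3 and 125 ≡ 1 (mod 4), so (107/125) = +(125/107).
Reduce top mod 107: now compute (18/107).
Pull out 2: since 107 ≡ 3 (mod 8), (2/107) = -1.
Reciprocity: 9 ≡ 1 and 107 ≡ 3 (mod 4), so (9/107) = +(107/9).
Reduce top mod 9: now compute (8/9).
Pull out 2^3: since 9 ≡ 1 (mod 8), (2/9) = +1, so (2/9)^3 = +1.
Reached (1/9) = 1. Collecting the sign flips along the way, the symbol is -1.

-1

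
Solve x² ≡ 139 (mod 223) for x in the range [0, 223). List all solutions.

94, 129

Since 223 ≡ 3 (mod 4), a square root of 139 is 139^((223+1)/4) = 139^56 mod 223.
Repeated squaring: 139^2≡143, 139^4≡156, 139^8≡29, 139^16≡172, 139^32≡148 (mod 223).
139^56 = 139^(32+16+8) ≡ 94 (mod 223).
Check: 94² = 8836 ≡ 139 (mod 223). The two roots are 94 and 129.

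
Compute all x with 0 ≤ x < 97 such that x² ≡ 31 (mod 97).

97 ≡ 1 (mod 4), so we find a root by search.
Trying successive values, 15² = 225 ≡ 31 (mod 97). The other root is 97 − 15 = 82.

15, 82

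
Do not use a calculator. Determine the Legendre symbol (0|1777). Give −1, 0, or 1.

0

Top reduces to 0: gcd > 1, so the symbol is 0.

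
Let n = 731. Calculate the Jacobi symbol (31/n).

-1

Reciprocity: 31 ≡ 3 and 731 ≡ 3 (mod 4), so (31/731) = −(731/31).
Reduce top mod 31: now compute (18/31).
Pull out 2: since 31 ≡ 7 (mod 8), (2/31) = +1.
Reciprocity: 9 ≡ 1 and 31 ≡ 3 (mod 4), so (9/31) = +(31/9).
Reduce top mod 9: now compute (4/9).
Pull out 2^2: since 9 ≡ 1 (mod 8), (2/9) = +1, so (2/9)^2 = +1.
Reached (1/9) = 1. Collecting the sign flips along the way, the symbol is -1.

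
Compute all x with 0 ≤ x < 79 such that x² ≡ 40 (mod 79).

Since 79 ≡ 3 (mod 4), a square root of 40 is 40^((79+1)/4) = 40^20 mod 79.
Repeated squaring: 40^2≡20, 40^4≡5, 40^8≡25, 40^16≡72 (mod 79).
40^20 = 40^(16+4) ≡ 44 (mod 79).
Check: 44² = 1936 ≡ 40 (mod 79). The two roots are 35 and 44.

35, 44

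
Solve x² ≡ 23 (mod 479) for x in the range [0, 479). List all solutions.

Since 479 ≡ 3 (mod 4), a square root of 23 is 23^((479+1)/4) = 23^120 mod 479.
Repeated squaring: 23^2≡50, 23^4≡105, 23^8≡8, 23^16≡64, 23^32≡264, 23^64≡241 (mod 479).
23^120 = 23^(64+32+16+8) ≡ 135 (mod 479).
Check: 135² = 18225 ≡ 23 (mod 479). The two roots are 135 and 344.

135, 344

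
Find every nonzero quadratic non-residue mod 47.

Square k = 1,…,23 (k and 47−k give the same square):
1²=1, 2²=4, 3²=9, 4²=16, 5²=25, 6²=36, 7²≡2, 8²≡17, 9²≡34, 10²≡6, 11²≡27, 12²≡3, 13²≡28, 14²≡8, 15²≡37, 16²≡21, 17²≡7, 18²≡42, 19²≡32, 20²≡24, 21²≡18, 22²≡14, 23²≡12 (mod 47).
The residues are {1, 2, 3, 4, 6, 7, 8, 9, 12, 14, 16, 17, 18, 21, 24, 25, 27, 28, 32, 34, 36, 37, 42}; the non-residues are the remaining 23 nonzero classes.

5, 10, 11, 13, 15, 19, 20, 22, 23, 26, 29, 30, 31, 33, 35, 38, 39, 40, 41, 43, 44, 45, 46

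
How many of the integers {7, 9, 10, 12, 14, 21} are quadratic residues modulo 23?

2

(7/23) = -1 → non-residue.
(9/23) = +1 → QR.
(10/23) = -1 → non-residue.
(12/23) = +1 → QR.
(14/23) = -1 → non-residue.
(21/23) = -1 → non-residue.
Total quadratic residues among the 6: 2.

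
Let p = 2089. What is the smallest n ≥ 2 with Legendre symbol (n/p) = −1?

7

(2/2089) = +1, so 2 is a residue.
(3/2089) = +1, so 3 is a residue.
(4/2089) = +1, so 4 is a residue.
(5/2089) = +1, so 5 is a residue.
(6/2089) = +1, so 6 is a residue.
(7/2089) = −1, so 7 is the smallest positive non-residue mod 2089.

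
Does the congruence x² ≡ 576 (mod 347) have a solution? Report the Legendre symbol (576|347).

1

First reduce: 576 ≡ 229 (mod 347).
Reciprocity: 229 ≡ 1 and 347 ≡ 3 (mod 4), so (229/347) = +(347/229).
Reduce top mod 229: now compute (118/229).
Pull out 2: since 229 ≡ 5 (mod 8), (2/229) = -1.
Reciprocity: 59 ≡ 3 and 229 ≡ 1 (mod 4), so (59/229) = +(229/59).
Reduce top mod 59: now compute (52/59).
Pull out 2^2: since 59 ≡ 3 (mod 8), (2/59) = -1, so (2/59)^2 = +1.
Reciprocity: 13 ≡ 1 and 59 ≡ 3 (mod 4), so (13/59) = +(59/13).
Reduce top mod 13: now compute (7/13).
Reciprocity: 7 ≡ 3 and 13 ≡ 1 (mod 4), so (7/13) = +(13/7).
Reduce top mod 7: now compute (6/7).
Pull out 2: since 7 ≡ 7 (mod 8), (2/7) = +1.
Reciprocity: 3 ≡ 3 and 7 ≡ 3 (mod 4), so (3/7) = −(7/3).
Reduce top mod 3: now compute (1/3).
Reached (1/3) = 1. Collecting the sign flips along the way, the symbol is +1.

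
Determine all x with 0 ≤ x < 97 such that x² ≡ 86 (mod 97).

38, 59

97 ≡ 1 (mod 4), so we find a root by search.
Trying successive values, 38² = 1444 ≡ 86 (mod 97). The other root is 97 − 38 = 59.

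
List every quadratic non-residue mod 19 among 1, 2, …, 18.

2 3 8 10 12 13 14 15 18

Square k = 1,…,9 (k and 19−k give the same square):
1²=1, 2²=4, 3²=9, 4²=16, 5²≡6, 6²≡17, 7²≡11, 8²≡7, 9²≡5 (mod 19).
The residues are {1, 4, 5, 6, 7, 9, 11, 16, 17}; the non-residues are the remaining 9 nonzero classes.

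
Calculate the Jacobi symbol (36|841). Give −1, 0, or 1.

1

Pull out 2^2: since 841 ≡ 1 (mod 8), (2/841) = +1, so (2/841)^2 = +1.
Reciprocity: 9 ≡ 1 and 841 ≡ 1 (mod 4), so (9/841) = +(841/9).
Reduce top mod 9: now compute (4/9).
Pull out 2^2: since 9 ≡ 1 (mod 8), (2/9) = +1, so (2/9)^2 = +1.
Reached (1/9) = 1. Collecting the sign flips along the way, the symbol is +1.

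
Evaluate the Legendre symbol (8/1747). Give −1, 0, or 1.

Pull out 2^3: since 1747 ≡ 3 (mod 8), (2/1747) = -1, so (2/1747)^3 = -1.
Reached (1/1747) = 1. Collecting the sign flips along the way, the symbol is -1.

-1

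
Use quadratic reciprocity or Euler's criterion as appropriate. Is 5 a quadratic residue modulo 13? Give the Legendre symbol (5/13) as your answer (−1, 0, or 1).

Euler's criterion: (5/13) ≡ 5^6 (mod 13).
5^2 ≡ 12 (mod 13)
5^4 ≡ 1 (mod 13)
5^6 = 5^(4+2) ≡ 12 (mod 13).
Result is 12 ≡ −1, so (5/13) = −1.

-1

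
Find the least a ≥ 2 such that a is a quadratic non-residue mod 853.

(2/853) = −1, so 2 is the smallest positive non-residue mod 853.

2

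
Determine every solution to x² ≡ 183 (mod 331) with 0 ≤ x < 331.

Since 331 ≡ 3 (mod 4), a square root of 183 is 183^((331+1)/4) = 183^83 mod 331.
Repeated squaring: 183^2≡58, 183^4≡54, 183^8≡268, 183^16≡328, 183^32≡9, 183^64≡81 (mod 331).
183^83 = 183^(64+16+2+1) ≡ 281 (mod 331).
Check: 281² = 78961 ≡ 183 (mod 331). The two roots are 50 and 281.

50, 281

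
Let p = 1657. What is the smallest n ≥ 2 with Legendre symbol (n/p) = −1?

5

(2/1657) = +1, so 2 is a residue.
(3/1657) = +1, so 3 is a residue.
(4/1657) = +1, so 4 is a residue.
(5/1657) = −1, so 5 is the smallest positive non-residue mod 1657.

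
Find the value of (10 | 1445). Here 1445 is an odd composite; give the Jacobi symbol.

Pull out 2: since 1445 ≡ 5 (mod 8), (2/1445) = -1.
Reciprocity: 5 ≡ 1 and 1445 ≡ 1 (mod 4), so (5/1445) = +(1445/5).
Reduce top mod 5: now compute (0/5).
Top reduces to 0: gcd > 1, so the symbol is 0.

0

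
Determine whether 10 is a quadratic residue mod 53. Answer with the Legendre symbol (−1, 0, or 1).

Pull out 2: since 53 ≡ 5 (mod 8), (2/53) = -1.
Reciprocity: 5 ≡ 1 and 53 ≡ 1 (mod 4), so (5/53) = +(53/5).
Reduce top mod 5: now compute (3/5).
Reciprocity: 3 ≡ 3 and 5 ≡ 1 (mod 4), so (3/5) = +(5/3).
Reduce top mod 3: now compute (2/3).
Pull out 2: since 3 ≡ 3 (mod 8), (2/3) = -1.
Reached (1/3) = 1. Collecting the sign flips along the way, the symbol is +1.

1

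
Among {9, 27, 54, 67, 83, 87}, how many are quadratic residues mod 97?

3

(9/97) = +1 → QR.
(27/97) = +1 → QR.
(54/97) = +1 → QR.
(67/97) = -1 → non-residue.
(83/97) = -1 → non-residue.
(87/97) = -1 → non-residue.
Total quadratic residues among the 6: 3.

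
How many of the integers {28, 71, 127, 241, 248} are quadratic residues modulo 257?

2

(28/257) = -1 → non-residue.
(71/257) = -1 → non-residue.
(127/257) = -1 → non-residue.
(241/257) = +1 → QR.
(248/257) = +1 → QR.
Total quadratic residues among the 5: 2.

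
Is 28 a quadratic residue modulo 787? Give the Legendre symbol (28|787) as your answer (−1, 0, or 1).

Pull out 2^2: since 787 ≡ 3 (mod 8), (2/787) = -1, so (2/787)^2 = +1.
Reciprocity: 7 ≡ 3 and 787 ≡ 3 (mod 4), so (7/787) = −(787/7).
Reduce top mod 7: now compute (3/7).
Reciprocity: 3 ≡ 3 and 7 ≡ 3 (mod 4), so (3/7) = −(7/3).
Reduce top mod 3: now compute (1/3).
Reached (1/3) = 1. Collecting the sign flips along the way, the symbol is +1.

1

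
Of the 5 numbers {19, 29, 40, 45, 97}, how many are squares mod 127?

1

(19/127) = +1 → QR.
(29/127) = -1 → non-residue.
(40/127) = -1 → non-residue.
(45/127) = -1 → non-residue.
(97/127) = -1 → non-residue.
Total quadratic residues among the 5: 1.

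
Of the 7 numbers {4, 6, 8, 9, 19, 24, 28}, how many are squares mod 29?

(4/29) = +1 → QR.
(6/29) = +1 → QR.
(8/29) = -1 → non-residue.
(9/29) = +1 → QR.
(19/29) = -1 → non-residue.
(24/29) = +1 → QR.
(28/29) = +1 → QR.
Total quadratic residues among the 7: 5.

5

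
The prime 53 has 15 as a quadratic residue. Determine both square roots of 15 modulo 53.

53 ≡ 1 (mod 4), so we find a root by search.
Trying successive values, 11² = 121 ≡ 15 (mod 53). The other root is 53 − 11 = 42.

11, 42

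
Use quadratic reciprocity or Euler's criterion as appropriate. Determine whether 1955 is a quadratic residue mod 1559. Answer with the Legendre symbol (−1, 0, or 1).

First reduce: 1955 ≡ 396 (mod 1559).
Pull out 2^2: since 1559 ≡ 7 (mod 8), (2/1559) = +1, so (2/1559)^2 = +1.
Reciprocity: 99 ≡ 3 and 1559 ≡ 3 (mod 4), so (99/1559) = −(1559/99).
Reduce top mod 99: now compute (74/99).
Pull out 2: since 99 ≡ 3 (mod 8), (2/99) = -1.
Reciprocity: 37 ≡ 1 and 99 ≡ 3 (mod 4), so (37/99) = +(99/37).
Reduce top mod 37: now compute (25/37).
Reciprocity: 25 ≡ 1 and 37 ≡ 1 (mod 4), so (25/37) = +(37/25).
Reduce top mod 25: now compute (12/25).
Pull out 2^2: since 25 ≡ 1 (mod 8), (2/25) = +1, so (2/25)^2 = +1.
Reciprocity: 3 ≡ 3 and 25 ≡ 1 (mod 4), so (3/25) = +(25/3).
Reduce top mod 3: now compute (1/3).
Reached (1/3) = 1. Collecting the sign flips along the way, the symbol is +1.

1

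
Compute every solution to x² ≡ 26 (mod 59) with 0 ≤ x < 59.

Since 59 ≡ 3 (mod 4), a square root of 26 is 26^((59+1)/4) = 26^15 mod 59.
Repeated squaring: 26^2≡27, 26^4≡21, 26^8≡28 (mod 59).
26^15 = 26^(8+4+2+1) ≡ 12 (mod 59).
Check: 12² = 144 ≡ 26 (mod 59). The two roots are 12 and 47.

12, 47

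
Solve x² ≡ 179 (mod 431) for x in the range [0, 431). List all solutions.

67, 364

Since 431 ≡ 3 (mod 4), a square root of 179 is 179^((431+1)/4) = 179^108 mod 431.
Repeated squaring: 179^2≡147, 179^4≡59, 179^8≡33, 179^16≡227, 179^32≡240, 179^64≡277 (mod 431).
179^108 = 179^(64+32+8+4) ≡ 364 (mod 431).
Check: 364² = 132496 ≡ 179 (mod 431). The two roots are 67 and 364.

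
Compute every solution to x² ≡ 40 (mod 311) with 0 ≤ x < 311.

106, 205

Since 311 ≡ 3 (mod 4), a square root of 40 is 40^((311+1)/4) = 40^78 mod 311.
Repeated squaring: 40^2≡45, 40^4≡159, 40^8≡90, 40^16≡14, 40^32≡196, 40^64≡163 (mod 311).
40^78 = 40^(64+8+4+2) ≡ 106 (mod 311).
Check: 106² = 11236 ≡ 40 (mod 311). The two roots are 106 and 205.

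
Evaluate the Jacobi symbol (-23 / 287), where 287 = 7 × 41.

-1

First reduce: -23 ≡ 264 (mod 287).
Pull out 2^3: since 287 ≡ 7 (mod 8), (2/287) = +1, so (2/287)^3 = +1.
Reciprocity: 33 ≡ 1 and 287 ≡ 3 (mod 4), so (33/287) = +(287/33).
Reduce top mod 33: now compute (23/33).
Reciprocity: 23 ≡ 3 and 33 ≡ 1 (mod 4), so (23/33) = +(33/23).
Reduce top mod 23: now compute (10/23).
Pull out 2: since 23 ≡ 7 (mod 8), (2/23) = +1.
Reciprocity: 5 ≡ 1 and 23 ≡ 3 (mod 4), so (5/23) = +(23/5).
Reduce top mod 5: now compute (3/5).
Reciprocity: 3 ≡ 3 and 5 ≡ 1 (mod 4), so (3/5) = +(5/3).
Reduce top mod 3: now compute (2/3).
Pull out 2: since 3 ≡ 3 (mod 8), (2/3) = -1.
Reached (1/3) = 1. Collecting the sign flips along the way, the symbol is -1.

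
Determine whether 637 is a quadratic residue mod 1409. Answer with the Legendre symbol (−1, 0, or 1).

-1

Reciprocity: 637 ≡ 1 and 1409 ≡ 1 (mod 4), so (637/1409) = +(1409/637).
Reduce top mod 637: now compute (135/637).
Reciprocity: 135 ≡ 3 and 637 ≡ 1 (mod 4), so (135/637) = +(637/135).
Reduce top mod 135: now compute (97/135).
Reciprocity: 97 ≡ 1 and 135 ≡ 3 (mod 4), so (97/135) = +(135/97).
Reduce top mod 97: now compute (38/97).
Pull out 2: since 97 ≡ 1 (mod 8), (2/97) = +1.
Reciprocity: 19 ≡ 3 and 97 ≡ 1 (mod 4), so (19/97) = +(97/19).
Reduce top mod 19: now compute (2/19).
Pull out 2: since 19 ≡ 3 (mod 8), (2/19) = -1.
Reached (1/19) = 1. Collecting the sign flips along the way, the symbol is -1.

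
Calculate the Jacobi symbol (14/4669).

Pull out 2: since 4669 ≡ 5 (mod 8), (2/4669) = -1.
Reciprocity: 7 ≡ 3 and 4669 ≡ 1 (mod 4), so (7/4669) = +(4669/7).
Reduce top mod 7: now compute (0/7).
Top reduces to 0: gcd > 1, so the symbol is 0.

0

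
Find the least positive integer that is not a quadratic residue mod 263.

5

(2/263) = +1, so 2 is a residue.
(3/263) = +1, so 3 is a residue.
(4/263) = +1, so 4 is a residue.
(5/263) = −1, so 5 is the smallest positive non-residue mod 263.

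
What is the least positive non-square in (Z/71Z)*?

(2/71) = +1, so 2 is a residue.
(3/71) = +1, so 3 is a residue.
(4/71) = +1, so 4 is a residue.
(5/71) = +1, so 5 is a residue.
(6/71) = +1, so 6 is a residue.
(7/71) = −1, so 7 is the smallest positive non-residue mod 71.

7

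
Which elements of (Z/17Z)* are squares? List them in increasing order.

Square k = 1,…,8 (k and 17−k give the same square):
1²=1, 2²=4, 3²=9, 4²=16, 5²≡8, 6²≡2, 7²≡15, 8²≡13 (mod 17).
So the quadratic residues mod 17 are {1, 2, 4, 8, 9, 13, 15, 16}.

1,2,4,8,9,13,15,16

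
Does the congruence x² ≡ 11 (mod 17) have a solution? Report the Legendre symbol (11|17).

-1

Reciprocity: 11 ≡ 3 and 17 ≡ 1 (mod 4), so (11/17) = +(17/11).
Reduce top mod 11: now compute (6/11).
Pull out 2: since 11 ≡ 3 (mod 8), (2/11) = -1.
Reciprocity: 3 ≡ 3 and 11 ≡ 3 (mod 4), so (3/11) = −(11/3).
Reduce top mod 3: now compute (2/3).
Pull out 2: since 3 ≡ 3 (mod 8), (2/3) = -1.
Reached (1/3) = 1. Collecting the sign flips along the way, the symbol is -1.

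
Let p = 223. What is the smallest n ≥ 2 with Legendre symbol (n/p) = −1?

3

(2/223) = +1, so 2 is a residue.
(3/223) = −1, so 3 is the smallest positive non-residue mod 223.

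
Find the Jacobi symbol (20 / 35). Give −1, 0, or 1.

Pull out 2^2: since 35 ≡ 3 (mod 8), (2/35) = -1, so (2/35)^2 = +1.
Reciprocity: 5 ≡ 1 and 35 ≡ 3 (mod 4), so (5/35) = +(35/5).
Reduce top mod 5: now compute (0/5).
Top reduces to 0: gcd > 1, so the symbol is 0.

0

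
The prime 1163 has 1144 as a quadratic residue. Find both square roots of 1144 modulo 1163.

341, 822

Since 1163 ≡ 3 (mod 4), a square root of 1144 is 1144^((1163+1)/4) = 1144^291 mod 1163.
Repeated squaring: 1144^2≡361, 1144^4≡65, 1144^8≡736, 1144^16≡901, 1144^32≡27, 1144^64≡729, 1144^128≡1113, 1144^256≡174 (mod 1163).
1144^291 = 1144^(256+32+2+1) ≡ 822 (mod 1163).
Check: 822² = 675684 ≡ 1144 (mod 1163). The two roots are 341 and 822.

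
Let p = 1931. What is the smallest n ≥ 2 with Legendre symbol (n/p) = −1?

2

(2/1931) = −1, so 2 is the smallest positive non-residue mod 1931.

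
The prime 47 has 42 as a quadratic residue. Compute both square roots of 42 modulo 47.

Since 47 ≡ 3 (mod 4), a square root of 42 is 42^((47+1)/4) = 42^12 mod 47.
Repeated squaring: 42^2≡25, 42^4≡14, 42^8≡8 (mod 47).
42^12 = 42^(8+4) ≡ 18 (mod 47).
Check: 18² = 324 ≡ 42 (mod 47). The two roots are 18 and 29.

18, 29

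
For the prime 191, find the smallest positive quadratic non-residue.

(2/191) = +1, so 2 is a residue.
(3/191) = +1, so 3 is a residue.
(4/191) = +1, so 4 is a residue.
(5/191) = +1, so 5 is a residue.
(6/191) = +1, so 6 is a residue.
(7/191) = −1, so 7 is the smallest positive non-residue mod 191.

7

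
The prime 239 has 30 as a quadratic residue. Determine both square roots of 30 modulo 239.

35, 204

Since 239 ≡ 3 (mod 4), a square root of 30 is 30^((239+1)/4) = 30^60 mod 239.
Repeated squaring: 30^2≡183, 30^4≡29, 30^8≡124, 30^16≡80, 30^32≡186 (mod 239).
30^60 = 30^(32+16+8+4) ≡ 204 (mod 239).
Check: 204² = 41616 ≡ 30 (mod 239). The two roots are 35 and 204.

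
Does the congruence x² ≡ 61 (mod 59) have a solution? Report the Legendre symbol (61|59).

-1

First reduce: 61 ≡ 2 (mod 59).
Pull out 2: since 59 ≡ 3 (mod 8), (2/59) = -1.
Reached (1/59) = 1. Collecting the sign flips along the way, the symbol is -1.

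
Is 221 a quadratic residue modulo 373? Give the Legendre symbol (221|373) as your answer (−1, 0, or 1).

1

Reciprocity: 221 ≡ 1 and 373 ≡ 1 (mod 4), so (221/373) = +(373/221).
Reduce top mod 221: now compute (152/221).
Pull out 2^3: since 221 ≡ 5 (mod 8), (2/221) = -1, so (2/221)^3 = -1.
Reciprocity: 19 ≡ 3 and 221 ≡ 1 (mod 4), so (19/221) = +(221/19).
Reduce top mod 19: now compute (12/19).
Pull out 2^2: since 19 ≡ 3 (mod 8), (2/19) = -1, so (2/19)^2 = +1.
Reciprocity: 3 ≡ 3 and 19 ≡ 3 (mod 4), so (3/19) = −(19/3).
Reduce top mod 3: now compute (1/3).
Reached (1/3) = 1. Collecting the sign flips along the way, the symbol is +1.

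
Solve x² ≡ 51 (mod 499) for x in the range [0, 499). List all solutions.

71, 428

Since 499 ≡ 3 (mod 4), a square root of 51 is 51^((499+1)/4) = 51^125 mod 499.
Repeated squaring: 51^2≡106, 51^4≡258, 51^8≡197, 51^16≡386, 51^32≡294, 51^64≡109 (mod 499).
51^125 = 51^(64+32+16+8+4+1) ≡ 428 (mod 499).
Check: 428² = 183184 ≡ 51 (mod 499). The two roots are 71 and 428.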